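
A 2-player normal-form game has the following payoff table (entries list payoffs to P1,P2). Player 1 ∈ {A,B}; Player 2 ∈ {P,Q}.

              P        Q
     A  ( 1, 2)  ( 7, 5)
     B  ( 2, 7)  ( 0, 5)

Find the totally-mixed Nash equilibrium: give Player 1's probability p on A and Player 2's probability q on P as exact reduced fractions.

P1 indiff ⇒ q·1+(1-q)·7 = q·2+(1-q)·0 ⇒ q(-1) = (1-q)(-7) ⇒ q = 7/8
P2 indiff ⇒ p·2+(1-p)·7 = p·5+(1-p)·5 ⇒ p(-3) = (1-p)(-2) ⇒ p = 2/5

P1 mixes 2/5 on A; P2 mixes 7/8 on P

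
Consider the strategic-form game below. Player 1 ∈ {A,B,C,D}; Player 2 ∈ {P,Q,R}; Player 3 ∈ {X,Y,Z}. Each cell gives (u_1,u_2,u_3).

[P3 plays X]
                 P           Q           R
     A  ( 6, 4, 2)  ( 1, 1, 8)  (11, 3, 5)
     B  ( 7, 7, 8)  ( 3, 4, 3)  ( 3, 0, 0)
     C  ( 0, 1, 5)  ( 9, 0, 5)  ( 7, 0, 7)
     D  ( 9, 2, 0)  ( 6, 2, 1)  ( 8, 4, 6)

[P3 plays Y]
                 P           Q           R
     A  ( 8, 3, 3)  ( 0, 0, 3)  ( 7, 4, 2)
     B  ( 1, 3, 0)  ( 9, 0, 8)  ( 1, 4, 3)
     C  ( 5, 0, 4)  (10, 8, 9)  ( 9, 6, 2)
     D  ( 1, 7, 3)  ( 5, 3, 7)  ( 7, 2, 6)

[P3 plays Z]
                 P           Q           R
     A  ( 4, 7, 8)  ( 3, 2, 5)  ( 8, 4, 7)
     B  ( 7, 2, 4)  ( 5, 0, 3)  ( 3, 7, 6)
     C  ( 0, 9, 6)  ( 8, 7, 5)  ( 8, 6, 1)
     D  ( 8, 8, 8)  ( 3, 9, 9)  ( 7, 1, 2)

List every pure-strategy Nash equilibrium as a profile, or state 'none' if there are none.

NE set: (C,Q,Y)

(A,P,X): not NE [P1→D gives 9>6; P3→Z gives 8>2]
(A,P,Y): not NE [P2→R gives 4>3; P3→Z gives 8>3]
(A,P,Z): not NE [P1→D gives 8>4]
(A,Q,X): not NE [P1→C gives 9>1; P2→P gives 4>1]
(A,Q,Y): not NE [P1→C gives 10>0; P2→R gives 4>0; P3→X gives 8>3]
(A,Q,Z): not NE [P1→C gives 8>3; P2→P gives 7>2; P3→X gives 8>5]
(A,R,X): not NE [P2→P gives 4>3; P3→Z gives 7>5]
(A,R,Y): not NE [P1→C gives 9>7; P3→Z gives 7>2]
(A,R,Z): not NE [P2→P gives 7>4]
(B,P,X): not NE [P1→D gives 9>7]
(B,P,Y): not NE [P1→A gives 8>1; P2→R gives 4>3; P3→X gives 8>0]
(B,P,Z): not NE [P1→D gives 8>7; P2→R gives 7>2; P3→X gives 8>4]
(B,Q,X): not NE [P1→C gives 9>3; P2→P gives 7>4; P3→Y gives 8>3]
(B,Q,Y): not NE [P1→C gives 10>9; P2→R gives 4>0]
(B,Q,Z): not NE [P1→C gives 8>5; P2→R gives 7>0; P3→Y gives 8>3]
(B,R,X): not NE [P1→A gives 11>3; P2→P gives 7>0; P3→Z gives 6>0]
(B,R,Y): not NE [P1→C gives 9>1; P3→Z gives 6>3]
(B,R,Z): not NE [P1→C gives 8>3]
(C,P,X): not NE [P1→D gives 9>0; P3→Z gives 6>5]
(C,P,Y): not NE [P1→A gives 8>5; P2→Q gives 8>0; P3→Z gives 6>4]
(C,P,Z): not NE [P1→D gives 8>0]
(C,Q,X): not NE [P2→P gives 1>0; P3→Y gives 9>5]
(C,Q,Y): NE
(C,Q,Z): not NE [P2→P gives 9>7; P3→Y gives 9>5]
(C,R,X): not NE [P1→A gives 11>7; P2→P gives 1>0]
(C,R,Y): not NE [P2→Q gives 8>6; P3→X gives 7>2]
(C,R,Z): not NE [P2→P gives 9>6; P3→X gives 7>1]
(D,P,X): not NE [P2→R gives 4>2; P3→Z gives 8>0]
(D,P,Y): not NE [P1→A gives 8>1; P3→Z gives 8>3]
(D,P,Z): not NE [P2→Q gives 9>8]
(D,Q,X): not NE [P1→C gives 9>6; P2→R gives 4>2; P3→Z gives 9>1]
(D,Q,Y): not NE [P1→C gives 10>5; P2→P gives 7>3; P3→Z gives 9>7]
(D,Q,Z): not NE [P1→C gives 8>3]
(D,R,X): not NE [P1→A gives 11>8]
(D,R,Y): not NE [P1→C gives 9>7; P2→P gives 7>2]
(D,R,Z): not NE [P1→C gives 8>7; P2→Q gives 9>1; P3→Y gives 6>2]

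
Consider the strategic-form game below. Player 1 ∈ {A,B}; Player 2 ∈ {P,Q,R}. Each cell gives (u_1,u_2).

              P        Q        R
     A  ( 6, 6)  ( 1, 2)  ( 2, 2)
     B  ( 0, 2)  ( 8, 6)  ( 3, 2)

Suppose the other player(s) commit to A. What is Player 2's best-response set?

u_2(P vs A) = 6
u_2(Q vs A) = 2
u_2(R vs A) = 2
max payoff 6 at {P}

argmax u_2 = {P}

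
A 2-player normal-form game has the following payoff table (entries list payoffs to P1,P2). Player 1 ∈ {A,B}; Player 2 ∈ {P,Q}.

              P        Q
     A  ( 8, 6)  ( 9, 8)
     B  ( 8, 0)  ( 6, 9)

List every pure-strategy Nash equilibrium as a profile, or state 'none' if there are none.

(A,P): not NE [P2→Q gives 8>6]
(A,Q): NE
(B,P): not NE [P2→Q gives 9>0]
(B,Q): not NE [P1→A gives 9>6]

NE set: (A,Q)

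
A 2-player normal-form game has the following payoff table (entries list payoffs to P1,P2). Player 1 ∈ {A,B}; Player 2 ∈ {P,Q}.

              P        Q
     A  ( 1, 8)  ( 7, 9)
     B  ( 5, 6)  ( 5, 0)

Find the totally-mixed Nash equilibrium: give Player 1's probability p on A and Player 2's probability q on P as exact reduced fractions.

P1 indiff ⇒ q·1+(1-q)·7 = q·5+(1-q)·5 ⇒ q(-4) = (1-q)(-2) ⇒ q = 1/3
P2 indiff ⇒ p·8+(1-p)·6 = p·9+(1-p)·0 ⇒ p(-1) = (1-p)(-6) ⇒ p = 6/7

p=6/7, q=1/3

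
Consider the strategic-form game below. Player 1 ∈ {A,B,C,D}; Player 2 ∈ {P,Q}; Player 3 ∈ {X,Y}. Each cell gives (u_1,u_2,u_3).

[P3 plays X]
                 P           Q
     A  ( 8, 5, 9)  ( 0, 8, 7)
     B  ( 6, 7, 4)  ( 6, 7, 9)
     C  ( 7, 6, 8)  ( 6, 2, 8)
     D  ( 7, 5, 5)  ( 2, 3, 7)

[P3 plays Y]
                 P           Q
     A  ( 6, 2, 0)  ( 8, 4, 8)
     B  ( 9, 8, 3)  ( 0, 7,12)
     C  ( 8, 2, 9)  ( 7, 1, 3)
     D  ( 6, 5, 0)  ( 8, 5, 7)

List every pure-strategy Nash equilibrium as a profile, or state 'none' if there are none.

(A,P,X): not NE [P2→Q gives 8>5]
(A,P,Y): not NE [P1→B gives 9>6; P2→Q gives 4>2; P3→X gives 9>0]
(A,Q,X): not NE [P1→C gives 6>0; P3→Y gives 8>7]
(A,Q,Y): NE
(B,P,X): not NE [P1→A gives 8>6]
(B,P,Y): not NE [P3→X gives 4>3]
(B,Q,X): not NE [P3→Y gives 12>9]
(B,Q,Y): not NE [P1→D gives 8>0; P2→P gives 8>7]
(C,P,X): not NE [P1→A gives 8>7; P3→Y gives 9>8]
(C,P,Y): not NE [P1→B gives 9>8]
(C,Q,X): not NE [P2→P gives 6>2]
(C,Q,Y): not NE [P1→D gives 8>7; P2→P gives 2>1; P3→X gives 8>3]
(D,P,X): not NE [P1→A gives 8>7]
(D,P,Y): not NE [P1→B gives 9>6; P3→X gives 5>0]
(D,Q,X): not NE [P1→C gives 6>2; P2→P gives 5>3]
(D,Q,Y): NE

NE set: (A,Q,Y), (D,Q,Y)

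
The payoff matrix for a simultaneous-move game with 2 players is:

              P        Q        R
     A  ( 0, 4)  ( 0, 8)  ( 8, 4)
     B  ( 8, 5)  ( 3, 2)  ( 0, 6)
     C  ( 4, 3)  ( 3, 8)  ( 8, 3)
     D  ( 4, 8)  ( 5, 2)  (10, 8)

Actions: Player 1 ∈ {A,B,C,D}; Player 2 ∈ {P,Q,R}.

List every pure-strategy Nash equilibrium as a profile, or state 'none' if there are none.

NE set: (D,R)

(A,P): not NE [P1→B gives 8>0; P2→Q gives 8>4]
(A,Q): not NE [P1→D gives 5>0]
(A,R): not NE [P1→D gives 10>8; P2→Q gives 8>4]
(B,P): not NE [P2→R gives 6>5]
(B,Q): not NE [P1→D gives 5>3; P2→R gives 6>2]
(B,R): not NE [P1→D gives 10>0]
(C,P): not NE [P1→B gives 8>4; P2→Q gives 8>3]
(C,Q): not NE [P1→D gives 5>3]
(C,R): not NE [P1→D gives 10>8; P2→Q gives 8>3]
(D,P): not NE [P1→B gives 8>4]
(D,Q): not NE [P2→R gives 8>2]
(D,R): NE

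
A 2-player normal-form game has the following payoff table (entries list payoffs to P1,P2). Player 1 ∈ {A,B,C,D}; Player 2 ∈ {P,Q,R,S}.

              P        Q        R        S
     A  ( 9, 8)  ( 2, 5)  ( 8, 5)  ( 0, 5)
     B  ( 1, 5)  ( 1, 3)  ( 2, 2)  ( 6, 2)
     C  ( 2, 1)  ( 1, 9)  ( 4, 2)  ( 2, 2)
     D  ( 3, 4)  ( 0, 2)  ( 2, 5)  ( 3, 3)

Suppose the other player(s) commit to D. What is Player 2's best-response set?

BR_2 = {R}

u_2(P vs D) = 4
u_2(Q vs D) = 2
u_2(R vs D) = 5
u_2(S vs D) = 3
max payoff 5 at {R}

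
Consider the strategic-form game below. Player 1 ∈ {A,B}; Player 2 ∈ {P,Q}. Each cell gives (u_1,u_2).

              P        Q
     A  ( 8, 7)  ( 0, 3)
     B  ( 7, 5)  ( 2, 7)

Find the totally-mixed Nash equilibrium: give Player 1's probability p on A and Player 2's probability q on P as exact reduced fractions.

(p,q) = (1/3, 2/3)

P1 indiff ⇒ q·8+(1-q)·0 = q·7+(1-q)·2 ⇒ q(1) = (1-q)(2) ⇒ q = 2/3
P2 indiff ⇒ p·7+(1-p)·5 = p·3+(1-p)·7 ⇒ p(4) = (1-p)(2) ⇒ p = 1/3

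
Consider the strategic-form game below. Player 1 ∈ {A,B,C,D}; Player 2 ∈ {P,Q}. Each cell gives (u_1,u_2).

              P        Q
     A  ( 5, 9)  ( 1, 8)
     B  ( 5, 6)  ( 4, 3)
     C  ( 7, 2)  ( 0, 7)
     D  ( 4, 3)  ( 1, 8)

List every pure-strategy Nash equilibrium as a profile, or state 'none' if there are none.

No pure NE.

(A,P): not NE [P1→C gives 7>5]
(A,Q): not NE [P1→B gives 4>1; P2→P gives 9>8]
(B,P): not NE [P1→C gives 7>5]
(B,Q): not NE [P2→P gives 6>3]
(C,P): not NE [P2→Q gives 7>2]
(C,Q): not NE [P1→B gives 4>0]
(D,P): not NE [P1→C gives 7>4; P2→Q gives 8>3]
(D,Q): not NE [P1→B gives 4>1]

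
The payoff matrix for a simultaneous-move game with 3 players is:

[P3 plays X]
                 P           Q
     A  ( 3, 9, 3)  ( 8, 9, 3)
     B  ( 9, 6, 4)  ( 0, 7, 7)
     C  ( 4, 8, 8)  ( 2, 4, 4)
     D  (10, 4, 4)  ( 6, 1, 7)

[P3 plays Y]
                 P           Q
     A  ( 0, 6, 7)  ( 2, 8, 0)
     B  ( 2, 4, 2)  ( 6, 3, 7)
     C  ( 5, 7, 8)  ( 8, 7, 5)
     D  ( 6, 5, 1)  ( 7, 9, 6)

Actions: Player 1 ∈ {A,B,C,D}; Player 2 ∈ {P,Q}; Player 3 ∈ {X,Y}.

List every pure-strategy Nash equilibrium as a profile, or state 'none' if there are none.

(A,P,X): not NE [P1→D gives 10>3; P3→Y gives 7>3]
(A,P,Y): not NE [P1→D gives 6>0; P2→Q gives 8>6]
(A,Q,X): NE
(A,Q,Y): not NE [P1→C gives 8>2; P3→X gives 3>0]
(B,P,X): not NE [P1→D gives 10>9; P2→Q gives 7>6]
(B,P,Y): not NE [P1→D gives 6>2; P3→X gives 4>2]
(B,Q,X): not NE [P1→A gives 8>0]
(B,Q,Y): not NE [P1→C gives 8>6; P2→P gives 4>3]
(C,P,X): not NE [P1→D gives 10>4]
(C,P,Y): not NE [P1→D gives 6>5]
(C,Q,X): not NE [P1→A gives 8>2; P2→P gives 8>4; P3→Y gives 5>4]
(C,Q,Y): NE
(D,P,X): NE
(D,P,Y): not NE [P2→Q gives 9>5; P3→X gives 4>1]
(D,Q,X): not NE [P1→A gives 8>6; P2→P gives 4>1]
(D,Q,Y): not NE [P1→C gives 8>7; P3→X gives 7>6]

PSNE = {(A,Q,X), (C,Q,Y), (D,P,X)}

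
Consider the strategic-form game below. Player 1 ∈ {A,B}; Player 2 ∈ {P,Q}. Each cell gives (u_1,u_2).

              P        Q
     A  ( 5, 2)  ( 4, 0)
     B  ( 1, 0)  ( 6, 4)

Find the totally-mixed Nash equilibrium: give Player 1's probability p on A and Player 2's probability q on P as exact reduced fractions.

P1 indiff ⇒ q·5+(1-q)·4 = q·1+(1-q)·6 ⇒ q(4) = (1-q)(2) ⇒ q = 1/3
P2 indiff ⇒ p·2+(1-p)·0 = p·0+(1-p)·4 ⇒ p(2) = (1-p)(4) ⇒ p = 2/3

P1 mixes 2/3 on A; P2 mixes 1/3 on P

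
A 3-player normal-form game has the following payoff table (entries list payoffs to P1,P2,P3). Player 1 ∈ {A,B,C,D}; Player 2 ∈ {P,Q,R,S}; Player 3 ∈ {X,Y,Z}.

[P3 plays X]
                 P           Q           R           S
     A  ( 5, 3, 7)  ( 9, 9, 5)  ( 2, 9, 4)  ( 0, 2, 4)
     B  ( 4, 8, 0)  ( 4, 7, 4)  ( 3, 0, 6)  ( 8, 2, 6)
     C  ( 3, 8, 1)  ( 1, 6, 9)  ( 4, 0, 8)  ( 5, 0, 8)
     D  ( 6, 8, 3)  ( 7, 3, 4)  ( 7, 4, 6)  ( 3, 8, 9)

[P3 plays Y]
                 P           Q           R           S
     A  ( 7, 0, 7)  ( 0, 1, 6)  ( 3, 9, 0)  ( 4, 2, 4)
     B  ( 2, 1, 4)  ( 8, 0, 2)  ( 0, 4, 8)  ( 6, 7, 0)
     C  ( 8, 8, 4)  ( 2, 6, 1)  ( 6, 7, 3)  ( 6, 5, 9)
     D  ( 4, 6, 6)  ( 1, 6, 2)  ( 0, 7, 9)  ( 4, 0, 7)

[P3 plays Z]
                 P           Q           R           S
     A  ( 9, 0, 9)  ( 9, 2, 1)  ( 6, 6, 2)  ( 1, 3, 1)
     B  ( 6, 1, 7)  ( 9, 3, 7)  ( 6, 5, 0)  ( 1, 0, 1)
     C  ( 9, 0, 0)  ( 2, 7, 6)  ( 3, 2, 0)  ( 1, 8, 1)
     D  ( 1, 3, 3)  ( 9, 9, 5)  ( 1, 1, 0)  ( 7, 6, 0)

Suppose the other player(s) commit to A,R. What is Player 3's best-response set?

u_3(X vs A,R) = 4
u_3(Y vs A,R) = 0
u_3(Z vs A,R) = 2
max payoff 4 at {X}

P3 best: {X}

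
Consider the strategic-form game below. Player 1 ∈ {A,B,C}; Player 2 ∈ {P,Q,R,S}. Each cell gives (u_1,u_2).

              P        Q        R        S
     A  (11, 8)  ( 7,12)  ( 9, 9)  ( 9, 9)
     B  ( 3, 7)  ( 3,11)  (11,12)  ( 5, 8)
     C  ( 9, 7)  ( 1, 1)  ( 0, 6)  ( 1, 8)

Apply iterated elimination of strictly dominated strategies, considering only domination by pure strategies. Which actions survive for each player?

P1 drop C (A beats it: P:11>9 Q:7>1 R:9>0 S:9>1)
P2 drop P (Q beats it: A:12>8 B:11>7)
P2 drop S (Q beats it: A:12>9 B:11>8)
P1→{A,B} P2→{Q,R}

IESDS → P1:{A,B} P2:{Q,R}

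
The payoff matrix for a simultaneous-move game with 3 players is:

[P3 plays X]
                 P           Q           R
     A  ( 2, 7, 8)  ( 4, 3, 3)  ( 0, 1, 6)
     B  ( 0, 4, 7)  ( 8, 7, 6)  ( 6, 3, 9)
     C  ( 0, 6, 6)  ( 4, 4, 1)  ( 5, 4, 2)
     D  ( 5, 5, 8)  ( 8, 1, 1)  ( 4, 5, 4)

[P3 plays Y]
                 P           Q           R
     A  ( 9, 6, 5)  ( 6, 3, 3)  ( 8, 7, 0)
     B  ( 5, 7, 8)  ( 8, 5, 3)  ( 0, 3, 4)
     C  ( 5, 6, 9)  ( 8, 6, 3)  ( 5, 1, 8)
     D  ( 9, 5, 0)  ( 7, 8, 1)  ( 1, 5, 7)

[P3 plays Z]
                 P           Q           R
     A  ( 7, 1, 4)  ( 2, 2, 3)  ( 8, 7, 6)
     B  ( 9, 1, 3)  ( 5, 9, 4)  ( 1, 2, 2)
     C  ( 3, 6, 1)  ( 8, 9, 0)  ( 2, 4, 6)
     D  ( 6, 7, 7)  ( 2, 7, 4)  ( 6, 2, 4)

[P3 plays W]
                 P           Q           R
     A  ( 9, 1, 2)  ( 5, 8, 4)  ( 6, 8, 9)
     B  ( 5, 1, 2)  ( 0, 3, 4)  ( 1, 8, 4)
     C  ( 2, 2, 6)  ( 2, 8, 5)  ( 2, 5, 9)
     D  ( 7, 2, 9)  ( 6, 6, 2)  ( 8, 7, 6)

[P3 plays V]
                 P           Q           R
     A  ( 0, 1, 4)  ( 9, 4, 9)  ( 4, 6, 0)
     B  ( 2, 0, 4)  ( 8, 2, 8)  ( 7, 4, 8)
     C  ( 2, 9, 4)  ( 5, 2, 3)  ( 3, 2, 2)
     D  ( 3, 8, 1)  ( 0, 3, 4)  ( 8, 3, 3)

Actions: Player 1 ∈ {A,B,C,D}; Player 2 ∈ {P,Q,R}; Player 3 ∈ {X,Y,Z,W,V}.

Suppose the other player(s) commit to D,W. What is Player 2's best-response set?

u_2(P vs D,W) = 2
u_2(Q vs D,W) = 6
u_2(R vs D,W) = 7
max payoff 7 at {R}

P2 best: {R}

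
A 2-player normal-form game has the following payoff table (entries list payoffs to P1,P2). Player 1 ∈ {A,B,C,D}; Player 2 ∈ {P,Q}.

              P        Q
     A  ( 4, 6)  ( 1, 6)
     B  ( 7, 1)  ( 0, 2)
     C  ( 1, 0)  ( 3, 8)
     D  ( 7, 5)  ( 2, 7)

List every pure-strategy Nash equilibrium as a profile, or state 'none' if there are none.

(A,P): not NE [P1→D gives 7>4]
(A,Q): not NE [P1→C gives 3>1]
(B,P): not NE [P2→Q gives 2>1]
(B,Q): not NE [P1→C gives 3>0]
(C,P): not NE [P1→D gives 7>1; P2→Q gives 8>0]
(C,Q): NE
(D,P): not NE [P2→Q gives 7>5]
(D,Q): not NE [P1→C gives 3>2]

NE set: (C,Q)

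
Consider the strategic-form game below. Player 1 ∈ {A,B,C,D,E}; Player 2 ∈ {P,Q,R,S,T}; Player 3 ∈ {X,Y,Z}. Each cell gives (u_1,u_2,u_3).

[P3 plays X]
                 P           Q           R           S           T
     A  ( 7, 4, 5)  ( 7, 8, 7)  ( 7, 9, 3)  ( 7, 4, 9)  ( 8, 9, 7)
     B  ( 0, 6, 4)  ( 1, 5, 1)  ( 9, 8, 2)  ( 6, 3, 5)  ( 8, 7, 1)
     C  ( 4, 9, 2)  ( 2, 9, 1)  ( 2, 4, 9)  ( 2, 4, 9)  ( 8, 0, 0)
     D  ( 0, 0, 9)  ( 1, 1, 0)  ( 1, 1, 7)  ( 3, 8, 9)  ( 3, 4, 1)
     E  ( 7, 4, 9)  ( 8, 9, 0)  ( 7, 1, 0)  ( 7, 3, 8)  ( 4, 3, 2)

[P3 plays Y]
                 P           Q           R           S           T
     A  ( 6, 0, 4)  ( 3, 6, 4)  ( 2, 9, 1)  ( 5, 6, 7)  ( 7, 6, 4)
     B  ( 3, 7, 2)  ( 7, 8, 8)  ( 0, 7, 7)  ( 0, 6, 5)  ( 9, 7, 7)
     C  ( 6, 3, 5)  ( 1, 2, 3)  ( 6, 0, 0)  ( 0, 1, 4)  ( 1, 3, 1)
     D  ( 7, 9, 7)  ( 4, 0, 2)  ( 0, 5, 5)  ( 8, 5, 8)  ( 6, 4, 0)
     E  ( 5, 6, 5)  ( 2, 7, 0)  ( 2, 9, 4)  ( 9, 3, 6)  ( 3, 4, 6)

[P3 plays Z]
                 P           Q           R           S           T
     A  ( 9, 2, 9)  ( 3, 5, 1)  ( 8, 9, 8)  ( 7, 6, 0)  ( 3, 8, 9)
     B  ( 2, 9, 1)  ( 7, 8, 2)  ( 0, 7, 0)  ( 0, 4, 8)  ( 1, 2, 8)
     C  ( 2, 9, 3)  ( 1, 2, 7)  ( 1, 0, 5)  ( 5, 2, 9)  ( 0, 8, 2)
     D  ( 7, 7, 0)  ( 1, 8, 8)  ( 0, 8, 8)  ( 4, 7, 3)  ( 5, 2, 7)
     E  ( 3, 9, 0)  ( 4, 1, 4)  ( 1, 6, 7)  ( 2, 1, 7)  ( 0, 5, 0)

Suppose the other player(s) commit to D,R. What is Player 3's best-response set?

u_3(X vs D,R) = 7
u_3(Y vs D,R) = 5
u_3(Z vs D,R) = 8
max payoff 8 at {Z}

argmax u_3 = {Z}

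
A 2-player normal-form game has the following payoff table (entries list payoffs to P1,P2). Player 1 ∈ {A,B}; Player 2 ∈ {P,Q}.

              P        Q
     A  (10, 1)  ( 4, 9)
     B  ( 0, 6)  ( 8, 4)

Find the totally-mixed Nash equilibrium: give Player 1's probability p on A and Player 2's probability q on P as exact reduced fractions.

P1 indiff ⇒ q·10+(1-q)·4 = q·0+(1-q)·8 ⇒ q(10) = (1-q)(4) ⇒ q = 2/7
P2 indiff ⇒ p·1+(1-p)·6 = p·9+(1-p)·4 ⇒ p(-8) = (1-p)(-2) ⇒ p = 1/5

P1 mixes 1/5 on A; P2 mixes 2/7 on P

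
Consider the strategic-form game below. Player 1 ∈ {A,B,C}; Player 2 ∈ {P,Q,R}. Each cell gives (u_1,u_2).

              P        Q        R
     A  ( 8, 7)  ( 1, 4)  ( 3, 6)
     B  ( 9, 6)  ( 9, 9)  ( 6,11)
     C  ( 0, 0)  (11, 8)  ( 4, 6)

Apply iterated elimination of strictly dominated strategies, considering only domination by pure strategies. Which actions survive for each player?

P1 drop A (B beats it: P:9>8 Q:9>1 R:6>3)
P2 drop P (Q beats it: B:9>6 C:8>0)
P1→{B,C} P2→{Q,R}

Remaining: P1:{B,C} P2:{Q,R}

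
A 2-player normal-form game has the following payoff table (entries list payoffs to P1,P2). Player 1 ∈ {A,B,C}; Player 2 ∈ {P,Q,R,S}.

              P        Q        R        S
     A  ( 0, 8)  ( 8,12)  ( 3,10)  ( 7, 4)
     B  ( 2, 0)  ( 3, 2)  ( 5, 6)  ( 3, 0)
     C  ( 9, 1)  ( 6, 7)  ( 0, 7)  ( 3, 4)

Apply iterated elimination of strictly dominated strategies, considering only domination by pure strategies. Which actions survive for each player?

IESDS → P1:{A,B} P2:{Q,R}

P2 drop P (Q beats it: A:12>8 B:2>0 C:7>1)
P1 drop C (A beats it: Q:8>6 R:3>0 S:7>3)
P2 drop S (Q beats it: A:12>4 B:2>0)
P1→{A,B} P2→{Q,R}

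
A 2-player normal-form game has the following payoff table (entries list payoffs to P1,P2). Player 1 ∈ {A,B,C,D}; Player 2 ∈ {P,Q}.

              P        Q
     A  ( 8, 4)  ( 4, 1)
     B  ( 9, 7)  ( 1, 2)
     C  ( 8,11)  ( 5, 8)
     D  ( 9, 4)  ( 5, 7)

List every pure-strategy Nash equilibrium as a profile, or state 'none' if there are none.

(A,P): not NE [P1→D gives 9>8]
(A,Q): not NE [P1→D gives 5>4; P2→P gives 4>1]
(B,P): NE
(B,Q): not NE [P1→D gives 5>1; P2→P gives 7>2]
(C,P): not NE [P1→D gives 9>8]
(C,Q): not NE [P2→P gives 11>8]
(D,P): not NE [P2→Q gives 7>4]
(D,Q): NE

Nash profiles: (B,P), (D,Q)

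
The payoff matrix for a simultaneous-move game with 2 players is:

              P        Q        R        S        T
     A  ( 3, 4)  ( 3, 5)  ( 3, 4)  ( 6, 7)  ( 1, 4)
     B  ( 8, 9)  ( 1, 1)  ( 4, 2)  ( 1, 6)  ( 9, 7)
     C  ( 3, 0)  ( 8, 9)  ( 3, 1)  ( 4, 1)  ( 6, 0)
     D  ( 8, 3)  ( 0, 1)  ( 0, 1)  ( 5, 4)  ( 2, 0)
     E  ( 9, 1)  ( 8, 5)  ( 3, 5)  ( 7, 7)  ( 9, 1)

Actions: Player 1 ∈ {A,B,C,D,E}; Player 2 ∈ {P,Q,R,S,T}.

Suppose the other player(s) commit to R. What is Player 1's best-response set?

P1 best: {B}

u_1(A vs R) = 3
u_1(B vs R) = 4
u_1(C vs R) = 3
u_1(D vs R) = 0
u_1(E vs R) = 3
max payoff 4 at {B}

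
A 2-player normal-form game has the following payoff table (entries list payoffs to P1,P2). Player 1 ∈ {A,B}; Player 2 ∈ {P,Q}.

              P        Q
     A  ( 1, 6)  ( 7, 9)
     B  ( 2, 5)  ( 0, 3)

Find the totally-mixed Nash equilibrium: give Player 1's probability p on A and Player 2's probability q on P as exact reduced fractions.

p=2/5, q=7/8

P1 indiff ⇒ q·1+(1-q)·7 = q·2+(1-q)·0 ⇒ q(-1) = (1-q)(-7) ⇒ q = 7/8
P2 indiff ⇒ p·6+(1-p)·5 = p·9+(1-p)·3 ⇒ p(-3) = (1-p)(-2) ⇒ p = 2/5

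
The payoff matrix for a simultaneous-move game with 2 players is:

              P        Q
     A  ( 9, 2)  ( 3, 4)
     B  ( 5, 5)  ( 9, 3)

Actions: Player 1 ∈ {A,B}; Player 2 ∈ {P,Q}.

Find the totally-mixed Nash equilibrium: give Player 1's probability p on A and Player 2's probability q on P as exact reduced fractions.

P1 mixes 1/2 on A; P2 mixes 3/5 on P

P1 indiff ⇒ q·9+(1-q)·3 = q·5+(1-q)·9 ⇒ q(4) = (1-q)(6) ⇒ q = 3/5
P2 indiff ⇒ p·2+(1-p)·5 = p·4+(1-p)·3 ⇒ p(-2) = (1-p)(-2) ⇒ p = 1/2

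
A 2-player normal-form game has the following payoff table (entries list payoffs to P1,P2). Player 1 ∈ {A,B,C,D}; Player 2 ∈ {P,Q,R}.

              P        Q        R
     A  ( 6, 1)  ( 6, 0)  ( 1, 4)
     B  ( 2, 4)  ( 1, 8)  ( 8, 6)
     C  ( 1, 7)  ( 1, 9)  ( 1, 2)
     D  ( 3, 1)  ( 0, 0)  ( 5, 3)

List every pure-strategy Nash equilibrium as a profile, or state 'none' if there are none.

(A,P): not NE [P2→R gives 4>1]
(A,Q): not NE [P2→R gives 4>0]
(A,R): not NE [P1→B gives 8>1]
(B,P): not NE [P1→A gives 6>2; P2→Q gives 8>4]
(B,Q): not NE [P1→A gives 6>1]
(B,R): not NE [P2→Q gives 8>6]
(C,P): not NE [P1→A gives 6>1; P2→Q gives 9>7]
(C,Q): not NE [P1→A gives 6>1]
(C,R): not NE [P1→B gives 8>1; P2→Q gives 9>2]
(D,P): not NE [P1→A gives 6>3; P2→R gives 3>1]
(D,Q): not NE [P1→A gives 6>0; P2→R gives 3>0]
(D,R): not NE [P1→B gives 8>5]

No pure NE.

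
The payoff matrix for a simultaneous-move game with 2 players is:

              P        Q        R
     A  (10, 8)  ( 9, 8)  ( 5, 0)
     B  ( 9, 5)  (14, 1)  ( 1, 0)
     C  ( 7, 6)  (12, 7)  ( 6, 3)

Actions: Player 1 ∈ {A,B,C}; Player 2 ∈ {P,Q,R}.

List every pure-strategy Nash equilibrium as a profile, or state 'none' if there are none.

NE set: (A,P)

(A,P): NE
(A,Q): not NE [P1→B gives 14>9]
(A,R): not NE [P1→C gives 6>5; P2→Q gives 8>0]
(B,P): not NE [P1→A gives 10>9]
(B,Q): not NE [P2→P gives 5>1]
(B,R): not NE [P1→C gives 6>1; P2→P gives 5>0]
(C,P): not NE [P1→A gives 10>7; P2→Q gives 7>6]
(C,Q): not NE [P1→B gives 14>12]
(C,R): not NE [P2→Q gives 7>3]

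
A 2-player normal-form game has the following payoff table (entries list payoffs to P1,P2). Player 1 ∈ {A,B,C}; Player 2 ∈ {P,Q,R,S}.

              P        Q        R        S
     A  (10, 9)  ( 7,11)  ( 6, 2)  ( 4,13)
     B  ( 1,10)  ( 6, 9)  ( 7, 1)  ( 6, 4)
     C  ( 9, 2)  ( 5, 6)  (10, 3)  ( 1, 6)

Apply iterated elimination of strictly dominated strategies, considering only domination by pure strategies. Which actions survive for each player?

IESDS → P1:{A,B} P2:{P,Q,S}

P2 drop R (Q beats it: A:11>2 B:9>1 C:6>3)
P1 drop C (A beats it: P:10>9 Q:7>5 S:4>1)
P1→{A,B} P2→{P,Q,S}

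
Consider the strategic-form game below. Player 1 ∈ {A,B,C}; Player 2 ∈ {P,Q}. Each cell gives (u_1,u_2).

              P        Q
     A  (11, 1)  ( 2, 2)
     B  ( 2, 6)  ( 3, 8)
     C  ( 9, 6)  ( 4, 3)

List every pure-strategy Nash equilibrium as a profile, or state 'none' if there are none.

No pure NE.

(A,P): not NE [P2→Q gives 2>1]
(A,Q): not NE [P1→C gives 4>2]
(B,P): not NE [P1→A gives 11>2; P2→Q gives 8>6]
(B,Q): not NE [P1→C gives 4>3]
(C,P): not NE [P1→A gives 11>9]
(C,Q): not NE [P2→P gives 6>3]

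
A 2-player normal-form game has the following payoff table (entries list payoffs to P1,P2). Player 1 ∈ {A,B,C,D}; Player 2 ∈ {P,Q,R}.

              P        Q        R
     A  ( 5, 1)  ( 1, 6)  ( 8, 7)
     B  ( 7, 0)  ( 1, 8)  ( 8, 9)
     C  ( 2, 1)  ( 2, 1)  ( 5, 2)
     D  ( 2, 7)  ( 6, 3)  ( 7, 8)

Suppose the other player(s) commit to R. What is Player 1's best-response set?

u_1(A vs R) = 8
u_1(B vs R) = 8
u_1(C vs R) = 5
u_1(D vs R) = 7
max payoff 8 at {A,B}

argmax u_1 = {A,B}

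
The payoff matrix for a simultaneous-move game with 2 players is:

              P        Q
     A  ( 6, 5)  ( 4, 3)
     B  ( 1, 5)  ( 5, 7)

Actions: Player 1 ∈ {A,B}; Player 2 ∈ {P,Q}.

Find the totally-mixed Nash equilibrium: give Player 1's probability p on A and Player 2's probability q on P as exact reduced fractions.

P1 indiff ⇒ q·6+(1-q)·4 = q·1+(1-q)·5 ⇒ q(5) = (1-q)(1) ⇒ q = 1/6
P2 indiff ⇒ p·5+(1-p)·5 = p·3+(1-p)·7 ⇒ p(2) = (1-p)(2) ⇒ p = 1/2

(p,q) = (1/2, 1/6)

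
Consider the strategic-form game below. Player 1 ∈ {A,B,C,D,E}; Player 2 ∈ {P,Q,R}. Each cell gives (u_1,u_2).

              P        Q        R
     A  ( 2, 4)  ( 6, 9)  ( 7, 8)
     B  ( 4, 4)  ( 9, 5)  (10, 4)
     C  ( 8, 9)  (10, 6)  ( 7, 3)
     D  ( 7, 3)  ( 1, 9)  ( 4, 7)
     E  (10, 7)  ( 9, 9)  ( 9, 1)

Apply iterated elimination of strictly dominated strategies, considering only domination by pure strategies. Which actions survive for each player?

IESDS → P1:{C,E} P2:{P,Q}

P1 drop A (B beats it: P:4>2 Q:9>6 R:10>7)
P1 drop D (C beats it: P:8>7 Q:10>1 R:7>4)
P2 drop R (Q beats it: B:5>4 C:6>3 E:9>1)
P1 drop B (C beats it: P:8>4 Q:10>9)
P1→{C,E} P2→{P,Q}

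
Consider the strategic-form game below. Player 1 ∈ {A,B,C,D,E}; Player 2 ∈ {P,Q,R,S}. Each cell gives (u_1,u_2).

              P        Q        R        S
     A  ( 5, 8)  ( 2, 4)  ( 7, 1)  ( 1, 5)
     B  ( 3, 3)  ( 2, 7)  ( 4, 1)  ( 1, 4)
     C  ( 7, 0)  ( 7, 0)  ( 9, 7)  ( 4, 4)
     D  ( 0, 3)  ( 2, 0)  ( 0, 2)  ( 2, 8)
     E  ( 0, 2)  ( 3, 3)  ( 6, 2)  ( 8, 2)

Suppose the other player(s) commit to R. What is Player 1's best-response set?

u_1(A vs R) = 7
u_1(B vs R) = 4
u_1(C vs R) = 9
u_1(D vs R) = 0
u_1(E vs R) = 6
max payoff 9 at {C}

argmax u_1 = {C}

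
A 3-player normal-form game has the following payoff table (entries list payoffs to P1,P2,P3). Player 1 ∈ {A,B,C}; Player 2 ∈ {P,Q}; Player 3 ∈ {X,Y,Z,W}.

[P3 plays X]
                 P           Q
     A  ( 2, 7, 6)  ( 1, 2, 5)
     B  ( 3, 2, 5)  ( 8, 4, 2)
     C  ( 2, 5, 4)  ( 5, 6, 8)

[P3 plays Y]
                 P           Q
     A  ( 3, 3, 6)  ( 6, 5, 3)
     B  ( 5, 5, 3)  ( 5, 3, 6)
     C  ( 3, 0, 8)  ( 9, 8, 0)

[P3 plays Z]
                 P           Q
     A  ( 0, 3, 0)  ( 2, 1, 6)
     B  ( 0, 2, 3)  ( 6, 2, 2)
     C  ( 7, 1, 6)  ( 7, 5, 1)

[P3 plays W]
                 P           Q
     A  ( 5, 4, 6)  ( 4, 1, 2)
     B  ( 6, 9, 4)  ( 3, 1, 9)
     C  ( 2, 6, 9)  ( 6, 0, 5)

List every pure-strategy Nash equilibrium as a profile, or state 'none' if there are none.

(A,P,X): not NE [P1→B gives 3>2]
(A,P,Y): not NE [P1→B gives 5>3; P2→Q gives 5>3]
(A,P,Z): not NE [P1→C gives 7>0; P3→W gives 6>0]
(A,P,W): not NE [P1→B gives 6>5]
(A,Q,X): not NE [P1→B gives 8>1; P2→P gives 7>2; P3→Z gives 6>5]
(A,Q,Y): not NE [P1→C gives 9>6; P3→Z gives 6>3]
(A,Q,Z): not NE [P1→C gives 7>2; P2→P gives 3>1]
(A,Q,W): not NE [P1→C gives 6>4; P2→P gives 4>1; P3→Z gives 6>2]
(B,P,X): not NE [P2→Q gives 4>2]
(B,P,Y): not NE [P3→X gives 5>3]
(B,P,Z): not NE [P1→C gives 7>0; P3→X gives 5>3]
(B,P,W): not NE [P3→X gives 5>4]
(B,Q,X): not NE [P3→W gives 9>2]
(B,Q,Y): not NE [P1→C gives 9>5; P2→P gives 5>3; P3→W gives 9>6]
(B,Q,Z): not NE [P1→C gives 7>6; P3→W gives 9>2]
(B,Q,W): not NE [P1→C gives 6>3; P2→P gives 9>1]
(C,P,X): not NE [P1→B gives 3>2; P2→Q gives 6>5; P3→W gives 9>4]
(C,P,Y): not NE [P1→B gives 5>3; P2→Q gives 8>0; P3→W gives 9>8]
(C,P,Z): not NE [P2→Q gives 5>1; P3→W gives 9>6]
(C,P,W): not NE [P1→B gives 6>2]
(C,Q,X): not NE [P1→B gives 8>5]
(C,Q,Y): not NE [P3→X gives 8>0]
(C,Q,Z): not NE [P3→X gives 8>1]
(C,Q,W): not NE [P2→P gives 6>0; P3→X gives 8>5]

No pure NE.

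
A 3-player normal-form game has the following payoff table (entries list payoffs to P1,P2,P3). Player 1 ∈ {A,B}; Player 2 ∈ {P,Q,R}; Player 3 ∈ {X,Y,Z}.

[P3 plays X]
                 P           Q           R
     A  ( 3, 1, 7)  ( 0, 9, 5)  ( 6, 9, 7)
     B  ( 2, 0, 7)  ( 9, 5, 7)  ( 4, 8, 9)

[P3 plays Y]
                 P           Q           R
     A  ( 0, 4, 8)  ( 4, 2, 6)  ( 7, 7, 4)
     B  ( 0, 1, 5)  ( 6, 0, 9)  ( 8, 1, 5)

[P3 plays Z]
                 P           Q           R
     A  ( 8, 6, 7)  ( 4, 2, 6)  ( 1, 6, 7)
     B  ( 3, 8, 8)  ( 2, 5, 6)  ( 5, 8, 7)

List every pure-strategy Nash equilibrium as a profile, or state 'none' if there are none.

NE set: (A,R,X)

(A,P,X): not NE [P2→R gives 9>1; P3→Y gives 8>7]
(A,P,Y): not NE [P2→R gives 7>4]
(A,P,Z): not NE [P3→Y gives 8>7]
(A,Q,X): not NE [P1→B gives 9>0; P3→Z gives 6>5]
(A,Q,Y): not NE [P1→B gives 6>4; P2→R gives 7>2]
(A,Q,Z): not NE [P2→R gives 6>2]
(A,R,X): NE
(A,R,Y): not NE [P1→B gives 8>7; P3→Z gives 7>4]
(A,R,Z): not NE [P1→B gives 5>1]
(B,P,X): not NE [P1→A gives 3>2; P2→R gives 8>0; P3→Z gives 8>7]
(B,P,Y): not NE [P3→Z gives 8>5]
(B,P,Z): not NE [P1→A gives 8>3]
(B,Q,X): not NE [P2→R gives 8>5; P3→Y gives 9>7]
(B,Q,Y): not NE [P2→R gives 1>0]
(B,Q,Z): not NE [P1→A gives 4>2; P2→R gives 8>5; P3→Y gives 9>6]
(B,R,X): not NE [P1→A gives 6>4]
(B,R,Y): not NE [P3→X gives 9>5]
(B,R,Z): not NE [P3→X gives 9>7]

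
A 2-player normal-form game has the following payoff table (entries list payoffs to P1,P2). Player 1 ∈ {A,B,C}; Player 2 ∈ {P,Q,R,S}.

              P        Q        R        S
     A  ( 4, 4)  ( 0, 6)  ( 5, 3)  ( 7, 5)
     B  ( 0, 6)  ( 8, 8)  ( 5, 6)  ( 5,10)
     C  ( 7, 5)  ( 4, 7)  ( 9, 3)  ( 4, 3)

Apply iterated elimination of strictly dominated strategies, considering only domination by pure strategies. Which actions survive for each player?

Survivors P1:{A,B} P2:{Q,S}

P2 drop P (Q beats it: A:6>4 B:8>6 C:7>5)
P2 drop R (Q beats it: A:6>3 B:8>6 C:7>3)
P1 drop C (B beats it: Q:8>4 S:5>4)
P1→{A,B} P2→{Q,S}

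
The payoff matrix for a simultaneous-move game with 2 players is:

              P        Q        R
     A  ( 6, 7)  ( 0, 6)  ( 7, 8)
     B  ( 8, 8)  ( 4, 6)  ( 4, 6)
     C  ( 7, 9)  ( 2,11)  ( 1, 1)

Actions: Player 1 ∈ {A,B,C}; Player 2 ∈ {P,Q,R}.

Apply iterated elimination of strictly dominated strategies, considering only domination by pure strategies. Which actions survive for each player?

IESDS → P1:{A,B} P2:{P,R}

P1 drop C (B beats it: P:8>7 Q:4>2 R:4>1)
P2 drop Q (P beats it: A:7>6 B:8>6)
P1→{A,B} P2→{P,R}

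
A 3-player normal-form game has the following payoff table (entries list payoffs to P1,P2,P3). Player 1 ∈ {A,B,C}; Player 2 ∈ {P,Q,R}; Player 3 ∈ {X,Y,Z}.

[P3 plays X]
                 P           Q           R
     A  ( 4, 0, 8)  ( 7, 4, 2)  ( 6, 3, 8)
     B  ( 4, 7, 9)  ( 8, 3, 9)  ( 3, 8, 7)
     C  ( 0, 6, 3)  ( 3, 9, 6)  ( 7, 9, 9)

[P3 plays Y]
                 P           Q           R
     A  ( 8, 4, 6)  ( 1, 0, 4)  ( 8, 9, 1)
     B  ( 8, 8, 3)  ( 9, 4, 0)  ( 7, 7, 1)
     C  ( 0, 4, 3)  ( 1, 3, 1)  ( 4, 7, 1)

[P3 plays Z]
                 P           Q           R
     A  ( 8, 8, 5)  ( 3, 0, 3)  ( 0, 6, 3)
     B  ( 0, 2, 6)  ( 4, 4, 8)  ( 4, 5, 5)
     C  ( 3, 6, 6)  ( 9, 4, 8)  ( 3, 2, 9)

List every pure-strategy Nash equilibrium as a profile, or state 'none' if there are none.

(A,P,X): not NE [P2→Q gives 4>0]
(A,P,Y): not NE [P2→R gives 9>4; P3→X gives 8>6]
(A,P,Z): not NE [P3→X gives 8>5]
(A,Q,X): not NE [P1→B gives 8>7; P3→Y gives 4>2]
(A,Q,Y): not NE [P1→B gives 9>1; P2→R gives 9>0]
(A,Q,Z): not NE [P1→C gives 9>3; P2→P gives 8>0; P3→Y gives 4>3]
(A,R,X): not NE [P1→C gives 7>6; P2→Q gives 4>3]
(A,R,Y): not NE [P3→X gives 8>1]
(A,R,Z): not NE [P1→B gives 4>0; P2→P gives 8>6; P3→X gives 8>3]
(B,P,X): not NE [P2→R gives 8>7]
(B,P,Y): not NE [P3→X gives 9>3]
(B,P,Z): not NE [P1→A gives 8>0; P2→R gives 5>2; P3→X gives 9>6]
(B,Q,X): not NE [P2→R gives 8>3]
(B,Q,Y): not NE [P2→P gives 8>4; P3→X gives 9>0]
(B,Q,Z): not NE [P1→C gives 9>4; P2→R gives 5>4; P3→X gives 9>8]
(B,R,X): not NE [P1→C gives 7>3]
(B,R,Y): not NE [P1→A gives 8>7; P2→P gives 8>7; P3→X gives 7>1]
(B,R,Z): not NE [P3→X gives 7>5]
(C,P,X): not NE [P1→B gives 4>0; P2→R gives 9>6; P3→Z gives 6>3]
(C,P,Y): not NE [P1→B gives 8>0; P2→R gives 7>4; P3→Z gives 6>3]
(C,P,Z): not NE [P1→A gives 8>3]
(C,Q,X): not NE [P1→B gives 8>3; P3→Z gives 8>6]
(C,Q,Y): not NE [P1→B gives 9>1; P2→R gives 7>3; P3→Z gives 8>1]
(C,Q,Z): not NE [P2→P gives 6>4]
(C,R,X): NE
(C,R,Y): not NE [P1→A gives 8>4; P3→Z gives 9>1]
(C,R,Z): not NE [P1→B gives 4>3; P2→P gives 6>2]

NE set: (C,R,X)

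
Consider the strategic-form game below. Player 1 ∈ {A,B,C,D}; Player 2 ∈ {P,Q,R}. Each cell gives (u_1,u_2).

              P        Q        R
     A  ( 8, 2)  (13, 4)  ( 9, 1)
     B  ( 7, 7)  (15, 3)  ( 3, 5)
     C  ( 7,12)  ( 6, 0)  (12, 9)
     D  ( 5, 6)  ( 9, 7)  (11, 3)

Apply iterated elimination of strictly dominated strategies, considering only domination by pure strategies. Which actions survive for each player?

P2 drop R (P beats it: A:2>1 B:7>5 C:12>9 D:6>3)
P1 drop C (A beats it: P:8>7 Q:13>6)
P1 drop D (A beats it: P:8>5 Q:13>9)
P1→{A,B} P2→{P,Q}

Remaining: P1:{A,B} P2:{P,Q}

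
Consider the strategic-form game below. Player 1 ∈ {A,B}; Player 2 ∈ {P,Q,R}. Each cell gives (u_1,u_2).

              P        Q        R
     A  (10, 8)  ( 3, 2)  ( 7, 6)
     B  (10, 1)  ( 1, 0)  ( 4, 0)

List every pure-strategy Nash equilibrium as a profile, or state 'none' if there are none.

Nash profiles: (A,P), (B,P)

(A,P): NE
(A,Q): not NE [P2→P gives 8>2]
(A,R): not NE [P2→P gives 8>6]
(B,P): NE
(B,Q): not NE [P1→A gives 3>1; P2→P gives 1>0]
(B,R): not NE [P1→A gives 7>4; P2→P gives 1>0]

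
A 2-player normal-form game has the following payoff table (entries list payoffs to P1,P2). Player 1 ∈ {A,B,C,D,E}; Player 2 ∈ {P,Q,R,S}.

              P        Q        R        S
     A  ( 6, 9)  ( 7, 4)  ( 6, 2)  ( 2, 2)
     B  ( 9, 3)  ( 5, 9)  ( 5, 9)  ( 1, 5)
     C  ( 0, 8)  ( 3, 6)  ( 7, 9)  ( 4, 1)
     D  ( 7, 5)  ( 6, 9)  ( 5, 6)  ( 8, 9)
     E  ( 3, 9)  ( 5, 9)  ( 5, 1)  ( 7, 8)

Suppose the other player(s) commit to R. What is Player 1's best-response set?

P1 best: {C}

u_1(A vs R) = 6
u_1(B vs R) = 5
u_1(C vs R) = 7
u_1(D vs R) = 5
u_1(E vs R) = 5
max payoff 7 at {C}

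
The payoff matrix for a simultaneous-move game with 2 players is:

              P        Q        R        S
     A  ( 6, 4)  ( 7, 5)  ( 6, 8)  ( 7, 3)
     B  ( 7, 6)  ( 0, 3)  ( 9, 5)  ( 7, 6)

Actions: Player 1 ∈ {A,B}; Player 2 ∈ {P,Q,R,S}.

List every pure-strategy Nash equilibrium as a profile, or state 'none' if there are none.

PSNE = {(B,P), (B,S)}

(A,P): not NE [P1→B gives 7>6; P2→R gives 8>4]
(A,Q): not NE [P2→R gives 8>5]
(A,R): not NE [P1→B gives 9>6]
(A,S): not NE [P2→R gives 8>3]
(B,P): NE
(B,Q): not NE [P1→A gives 7>0; P2→S gives 6>3]
(B,R): not NE [P2→S gives 6>5]
(B,S): NE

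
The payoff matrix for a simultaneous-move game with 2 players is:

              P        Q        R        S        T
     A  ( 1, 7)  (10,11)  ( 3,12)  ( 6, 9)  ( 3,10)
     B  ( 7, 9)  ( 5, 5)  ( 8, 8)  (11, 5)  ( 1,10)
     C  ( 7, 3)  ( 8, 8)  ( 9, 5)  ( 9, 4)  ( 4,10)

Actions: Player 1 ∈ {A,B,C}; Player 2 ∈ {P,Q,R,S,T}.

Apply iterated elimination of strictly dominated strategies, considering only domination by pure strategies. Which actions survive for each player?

Survivors P1:{A,C} P2:{Q,R,T}

P2 drop P (T beats it: A:10>7 B:10>9 C:10>3)
P2 drop S (R beats it: A:12>9 B:8>5 C:5>4)
P1 drop B (C beats it: Q:8>5 R:9>8 T:4>1)
P1→{A,C} P2→{Q,R,T}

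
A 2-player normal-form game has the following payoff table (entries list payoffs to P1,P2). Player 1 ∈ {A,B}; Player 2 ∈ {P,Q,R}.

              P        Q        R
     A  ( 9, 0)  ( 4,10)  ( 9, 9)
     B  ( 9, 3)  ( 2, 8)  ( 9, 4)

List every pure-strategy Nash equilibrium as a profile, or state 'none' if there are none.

Nash profiles: (A,Q)

(A,P): not NE [P2→Q gives 10>0]
(A,Q): NE
(A,R): not NE [P2→Q gives 10>9]
(B,P): not NE [P2→Q gives 8>3]
(B,Q): not NE [P1→A gives 4>2]
(B,R): not NE [P2→Q gives 8>4]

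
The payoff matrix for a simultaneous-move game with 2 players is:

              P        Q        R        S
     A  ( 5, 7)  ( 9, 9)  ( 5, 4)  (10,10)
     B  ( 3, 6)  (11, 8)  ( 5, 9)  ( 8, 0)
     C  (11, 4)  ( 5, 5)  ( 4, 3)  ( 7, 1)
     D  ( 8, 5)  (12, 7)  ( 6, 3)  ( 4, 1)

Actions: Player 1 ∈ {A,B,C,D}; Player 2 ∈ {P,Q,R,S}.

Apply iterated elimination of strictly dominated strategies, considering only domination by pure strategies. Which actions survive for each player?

IESDS → P1:{A,B,D} P2:{Q,R,S}

P2 drop P (Q beats it: A:9>7 B:8>6 C:5>4 D:7>5)
P1 drop C (A beats it: Q:9>5 R:5>4 S:10>7)
P1→{A,B,D} P2→{Q,R,S}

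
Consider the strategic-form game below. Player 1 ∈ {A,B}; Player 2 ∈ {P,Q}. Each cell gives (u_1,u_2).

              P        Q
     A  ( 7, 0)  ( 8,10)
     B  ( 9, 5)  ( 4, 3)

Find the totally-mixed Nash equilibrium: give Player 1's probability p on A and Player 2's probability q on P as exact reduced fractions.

P1 indiff ⇒ q·7+(1-q)·8 = q·9+(1-q)·4 ⇒ q(-2) = (1-q)(-4) ⇒ q = 2/3
P2 indiff ⇒ p·0+(1-p)·5 = p·10+(1-p)·3 ⇒ p(-10) = (1-p)(-2) ⇒ p = 1/6

P1 mixes 1/6 on A; P2 mixes 2/3 on P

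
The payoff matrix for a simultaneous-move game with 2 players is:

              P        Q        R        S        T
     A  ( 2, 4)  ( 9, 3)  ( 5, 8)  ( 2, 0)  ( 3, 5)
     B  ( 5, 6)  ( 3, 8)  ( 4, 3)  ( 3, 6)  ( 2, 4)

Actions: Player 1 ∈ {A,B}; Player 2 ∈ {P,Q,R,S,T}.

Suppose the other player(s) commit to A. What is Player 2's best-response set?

u_2(P vs A) = 4
u_2(Q vs A) = 3
u_2(R vs A) = 8
u_2(S vs A) = 0
u_2(T vs A) = 5
max payoff 8 at {R}

BR_2 = {R}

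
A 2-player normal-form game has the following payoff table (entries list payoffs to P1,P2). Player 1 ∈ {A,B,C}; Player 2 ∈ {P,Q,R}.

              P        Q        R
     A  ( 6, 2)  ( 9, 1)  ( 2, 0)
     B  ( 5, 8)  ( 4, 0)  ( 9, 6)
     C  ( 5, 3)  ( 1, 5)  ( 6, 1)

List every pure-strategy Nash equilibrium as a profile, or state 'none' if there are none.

(A,P): NE
(A,Q): not NE [P2→P gives 2>1]
(A,R): not NE [P1→B gives 9>2; P2→P gives 2>0]
(B,P): not NE [P1→A gives 6>5]
(B,Q): not NE [P1→A gives 9>4; P2→P gives 8>0]
(B,R): not NE [P2→P gives 8>6]
(C,P): not NE [P1→A gives 6>5; P2→Q gives 5>3]
(C,Q): not NE [P1→A gives 9>1]
(C,R): not NE [P1→B gives 9>6; P2→Q gives 5>1]

Nash profiles: (A,P)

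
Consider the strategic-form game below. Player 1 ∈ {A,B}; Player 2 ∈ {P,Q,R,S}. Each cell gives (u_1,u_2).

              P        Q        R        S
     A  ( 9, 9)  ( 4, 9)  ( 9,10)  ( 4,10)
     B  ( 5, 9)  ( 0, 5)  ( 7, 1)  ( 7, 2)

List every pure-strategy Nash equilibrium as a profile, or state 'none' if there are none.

(A,P): not NE [P2→S gives 10>9]
(A,Q): not NE [P2→S gives 10>9]
(A,R): NE
(A,S): not NE [P1→B gives 7>4]
(B,P): not NE [P1→A gives 9>5]
(B,Q): not NE [P1→A gives 4>0; P2→P gives 9>5]
(B,R): not NE [P1→A gives 9>7; P2→P gives 9>1]
(B,S): not NE [P2→P gives 9>2]

PSNE = {(A,R)}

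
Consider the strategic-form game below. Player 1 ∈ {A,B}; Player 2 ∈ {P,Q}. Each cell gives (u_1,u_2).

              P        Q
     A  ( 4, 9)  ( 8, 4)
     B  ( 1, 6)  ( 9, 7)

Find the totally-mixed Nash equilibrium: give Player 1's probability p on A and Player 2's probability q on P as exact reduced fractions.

P1 indiff ⇒ q·4+(1-q)·8 = q·1+(1-q)·9 ⇒ q(3) = (1-q)(1) ⇒ q = 1/4
P2 indiff ⇒ p·9+(1-p)·6 = p·4+(1-p)·7 ⇒ p(5) = (1-p)(1) ⇒ p = 1/6

P1 mixes 1/6 on A; P2 mixes 1/4 on P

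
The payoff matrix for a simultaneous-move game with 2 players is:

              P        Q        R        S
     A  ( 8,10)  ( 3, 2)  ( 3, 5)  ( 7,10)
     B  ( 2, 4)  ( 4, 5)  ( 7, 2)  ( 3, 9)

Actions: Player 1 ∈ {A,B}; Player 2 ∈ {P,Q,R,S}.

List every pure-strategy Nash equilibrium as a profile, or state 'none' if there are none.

PSNE = {(A,P), (A,S)}

(A,P): NE
(A,Q): not NE [P1→B gives 4>3; P2→S gives 10>2]
(A,R): not NE [P1→B gives 7>3; P2→S gives 10>5]
(A,S): NE
(B,P): not NE [P1→A gives 8>2; P2→S gives 9>4]
(B,Q): not NE [P2→S gives 9>5]
(B,R): not NE [P2→S gives 9>2]
(B,S): not NE [P1→A gives 7>3]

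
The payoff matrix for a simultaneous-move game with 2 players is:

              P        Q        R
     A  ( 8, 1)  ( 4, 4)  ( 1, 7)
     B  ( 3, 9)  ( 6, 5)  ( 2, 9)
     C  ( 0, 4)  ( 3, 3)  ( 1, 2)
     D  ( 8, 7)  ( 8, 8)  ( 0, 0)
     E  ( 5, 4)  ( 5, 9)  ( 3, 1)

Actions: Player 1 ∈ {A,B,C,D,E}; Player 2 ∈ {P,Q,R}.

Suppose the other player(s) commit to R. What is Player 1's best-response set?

u_1(A vs R) = 1
u_1(B vs R) = 2
u_1(C vs R) = 1
u_1(D vs R) = 0
u_1(E vs R) = 3
max payoff 3 at {E}

P1 best: {E}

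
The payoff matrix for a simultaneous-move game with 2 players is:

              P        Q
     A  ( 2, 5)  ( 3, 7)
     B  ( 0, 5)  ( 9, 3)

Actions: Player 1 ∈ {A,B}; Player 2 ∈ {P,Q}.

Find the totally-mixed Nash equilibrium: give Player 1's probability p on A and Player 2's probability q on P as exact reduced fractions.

P1 indiff ⇒ q·2+(1-q)·3 = q·0+(1-q)·9 ⇒ q(2) = (1-q)(6) ⇒ q = 3/4
P2 indiff ⇒ p·5+(1-p)·5 = p·7+(1-p)·3 ⇒ p(-2) = (1-p)(-2) ⇒ p = 1/2

p=1/2, q=3/4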